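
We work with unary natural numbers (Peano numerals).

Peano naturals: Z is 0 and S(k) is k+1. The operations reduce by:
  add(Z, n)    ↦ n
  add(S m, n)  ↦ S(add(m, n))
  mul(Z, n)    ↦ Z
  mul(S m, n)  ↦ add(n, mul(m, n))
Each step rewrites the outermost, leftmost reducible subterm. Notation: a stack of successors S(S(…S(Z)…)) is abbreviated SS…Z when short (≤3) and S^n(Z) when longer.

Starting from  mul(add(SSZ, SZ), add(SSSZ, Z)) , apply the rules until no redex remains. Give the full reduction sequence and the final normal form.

  start: mul(add(SSZ, SZ), add(SSSZ, Z))
  →1  mul(S(add(SZ, SZ)), add(SSSZ, Z))
  →2  add(add(SSSZ, Z), mul(add(SZ, SZ), add(SSSZ, Z)))
  →3  add(S(add(SSZ, Z)), mul(add(SZ, SZ), add(SSSZ, Z)))
  →4  S(add(add(SSZ, Z), mul(add(SZ, SZ), add(SSSZ, Z))))
  →5  S(add(S(add(SZ, Z)), mul(add(SZ, SZ), add(SSSZ, Z))))
  →6  S(S(add(add(SZ, Z), mul(add(SZ, SZ), add(SSSZ, Z)))))
  →7  S(S(add(S(add(Z, Z)), mul(add(SZ, SZ), add(SSSZ, Z)))))
  →8  S(S(S(add(add(Z, Z), mul(add(SZ, SZ), add(SSSZ, Z))))))
  →9  S(S(S(add(Z, mul(add(SZ, SZ), add(SSSZ, Z))))))
  →10  S(S(S(mul(add(SZ, SZ), add(SSSZ, Z)))))
  →11  S(S(S(mul(S(add(Z, SZ)), add(SSSZ, Z)))))
  →12  S(S(S(add(add(SSSZ, Z), mul(add(Z, SZ), add(SSSZ, Z))))))
  →13  S(S(S(add(S(add(SSZ, Z)), mul(add(Z, SZ), add(SSSZ, Z))))))
  →14  S(S(S(S(add(add(SSZ, Z), mul(add(Z, SZ), add(SSSZ, Z)))))))
  →15  S(S(S(S(add(S(add(SZ, Z)), mul(add(Z, SZ), add(SSSZ, Z)))))))
  →16  S(S(S(S(S(add(add(SZ, Z), mul(add(Z, SZ), add(SSSZ, Z))))))))
  →17  S(S(S(S(S(add(S(add(Z, Z)), mul(add(Z, SZ), add(SSSZ, Z))))))))
  →18  S(S(S(S(S(S(add(add(Z, Z), mul(add(Z, SZ), add(SSSZ, Z)))))))))
  →19  S(S(S(S(S(S(add(Z, mul(add(Z, SZ), add(SSSZ, Z)))))))))
  →20  S(S(S(S(S(S(mul(add(Z, SZ), add(SSSZ, Z))))))))
  →21  S(S(S(S(S(S(mul(SZ, add(SSSZ, Z))))))))
  →22  S(S(S(S(S(S(add(add(SSSZ, Z), mul(Z, add(SSSZ, Z)))))))))
  →23  S(S(S(S(S(S(add(S(add(SSZ, Z)), mul(Z, add(SSSZ, Z)))))))))
  →24  S(S(S(S(S(S(S(add(add(SSZ, Z), mul(Z, add(SSSZ, Z))))))))))
  →25  S(S(S(S(S(S(S(add(S(add(SZ, Z)), mul(Z, add(SSSZ, Z))))))))))
  →26  S(S(S(S(S(S(S(S(add(add(SZ, Z), mul(Z, add(SSSZ, Z)))))))))))
  →27  S(S(S(S(S(S(S(S(add(S(add(Z, Z)), mul(Z, add(SSSZ, Z)))))))))))
  →28  S(S(S(S(S(S(S(S(S(add(add(Z, Z), mul(Z, add(SSSZ, Z))))))))))))
  →29  S(S(S(S(S(S(S(S(S(add(Z, mul(Z, add(SSSZ, Z))))))))))))
  →30  S(S(S(S(S(S(S(S(S(mul(Z, add(SSSZ, Z)))))))))))
  →31  S^9(Z)

Answer: normal form = S^9(Z)  (in 31 steps)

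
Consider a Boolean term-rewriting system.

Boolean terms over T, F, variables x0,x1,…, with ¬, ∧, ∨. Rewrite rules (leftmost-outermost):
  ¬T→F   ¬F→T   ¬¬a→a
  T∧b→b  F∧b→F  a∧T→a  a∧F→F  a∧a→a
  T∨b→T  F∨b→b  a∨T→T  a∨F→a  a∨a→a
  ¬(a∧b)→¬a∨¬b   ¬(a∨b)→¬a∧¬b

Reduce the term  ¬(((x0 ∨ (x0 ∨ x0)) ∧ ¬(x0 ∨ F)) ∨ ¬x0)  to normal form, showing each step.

  start: ¬(((x0 ∨ (x0 ∨ x0)) ∧ ¬(x0 ∨ F)) ∨ ¬x0)
  →1  ¬((x0 ∨ (x0 ∨ x0)) ∧ ¬(x0 ∨ F)) ∧ ¬¬x0
  →2  (¬(x0 ∨ (x0 ∨ x0)) ∨ ¬¬(x0 ∨ F)) ∧ ¬¬x0
  →3  ((¬x0 ∧ ¬(x0 ∨ x0)) ∨ ¬¬(x0 ∨ F)) ∧ ¬¬x0
  →4  ((¬x0 ∧ (¬x0 ∧ ¬x0)) ∨ ¬¬(x0 ∨ F)) ∧ ¬¬x0
  →5  ((¬x0 ∧ ¬x0) ∨ ¬¬(x0 ∨ F)) ∧ ¬¬x0
  →6  (¬x0 ∨ ¬¬(x0 ∨ F)) ∧ ¬¬x0
  →7  (¬x0 ∨ (x0 ∨ F)) ∧ ¬¬x0
  →8  (¬x0 ∨ x0) ∧ ¬¬x0
  →9  (¬x0 ∨ x0) ∧ x0

Answer: normal form = (¬x0 ∨ x0) ∧ x0  (in 9 steps)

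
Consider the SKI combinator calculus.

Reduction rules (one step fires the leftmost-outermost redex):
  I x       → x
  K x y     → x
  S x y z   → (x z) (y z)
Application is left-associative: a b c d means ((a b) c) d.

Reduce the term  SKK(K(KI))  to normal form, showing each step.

  start: SKK(K(KI))
  →1  K(K(KI))(K(K(KI)))
  →2  K(KI)

Answer: normal form = K(KI)  (in 2 steps)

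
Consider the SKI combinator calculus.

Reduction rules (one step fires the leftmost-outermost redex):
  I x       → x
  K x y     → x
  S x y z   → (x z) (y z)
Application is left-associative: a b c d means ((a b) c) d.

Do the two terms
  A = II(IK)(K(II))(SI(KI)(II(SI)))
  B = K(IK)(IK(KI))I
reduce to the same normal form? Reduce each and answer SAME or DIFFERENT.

Term A:
  start: II(IK)(K(II))(SI(KI)(II(SI)))
  step 1: I(IK)(K(II))(SI(KI)(II(SI)))
  step 2: IK(K(II))(SI(KI)(II(SI)))
  step 3: K(K(II))(SI(KI)(II(SI)))
  step 4: K(II)
  step 5: KI

Term B:
  start: K(IK)(IK(KI))I
  step 1: IKI
  step 2: KI

Answer: SAME — A ⇓ KI, B ⇓ KI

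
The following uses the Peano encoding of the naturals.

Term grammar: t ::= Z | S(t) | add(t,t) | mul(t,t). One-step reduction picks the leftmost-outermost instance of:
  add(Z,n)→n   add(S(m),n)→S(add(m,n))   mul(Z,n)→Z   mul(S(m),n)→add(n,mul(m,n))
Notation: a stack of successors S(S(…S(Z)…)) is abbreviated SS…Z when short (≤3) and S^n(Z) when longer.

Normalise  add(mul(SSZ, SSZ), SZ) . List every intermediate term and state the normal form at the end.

Answer: normal form = S^5(Z)  (in 14 steps)

Reduction:
  start: add(mul(SSZ, SSZ), SZ)
  →1  add(add(SSZ, mul(SZ, SSZ)), SZ)
  →2  add(S(add(SZ, mul(SZ, SSZ))), SZ)
  →3  S(add(add(SZ, mul(SZ, SSZ)), SZ))
  →4  S(add(S(add(Z, mul(SZ, SSZ))), SZ))
  →5  S(S(add(add(Z, mul(SZ, SSZ)), SZ)))
  →6  S(S(add(mul(SZ, SSZ), SZ)))
  →7  S(S(add(add(SSZ, mul(Z, SSZ)), SZ)))
  →8  S(S(add(S(add(SZ, mul(Z, SSZ))), SZ)))
  →9  S(S(S(add(add(SZ, mul(Z, SSZ)), SZ))))
  →10  S(S(S(add(S(add(Z, mul(Z, SSZ))), SZ))))
  →11  S(S(S(S(add(add(Z, mul(Z, SSZ)), SZ)))))
  →12  S(S(S(S(add(mul(Z, SSZ), SZ)))))
  →13  S(S(S(S(add(Z, SZ)))))
  →14  S^5(Z)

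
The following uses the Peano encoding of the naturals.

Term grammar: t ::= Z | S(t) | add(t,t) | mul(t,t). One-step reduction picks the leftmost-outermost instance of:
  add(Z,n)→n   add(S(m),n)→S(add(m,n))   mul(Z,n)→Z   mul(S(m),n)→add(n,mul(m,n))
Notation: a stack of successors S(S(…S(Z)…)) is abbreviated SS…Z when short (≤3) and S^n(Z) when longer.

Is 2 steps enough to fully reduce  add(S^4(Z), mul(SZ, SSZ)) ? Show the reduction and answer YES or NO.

  start: add(S^4(Z), mul(SZ, SSZ))
  [1] S(add(SSSZ, mul(SZ, SSZ)))
  [2] S(S(add(SSZ, mul(SZ, SSZ))))

Answer: NO — after 2 steps the term is S(S(add(SSZ, mul(SZ, SSZ)))), not yet normal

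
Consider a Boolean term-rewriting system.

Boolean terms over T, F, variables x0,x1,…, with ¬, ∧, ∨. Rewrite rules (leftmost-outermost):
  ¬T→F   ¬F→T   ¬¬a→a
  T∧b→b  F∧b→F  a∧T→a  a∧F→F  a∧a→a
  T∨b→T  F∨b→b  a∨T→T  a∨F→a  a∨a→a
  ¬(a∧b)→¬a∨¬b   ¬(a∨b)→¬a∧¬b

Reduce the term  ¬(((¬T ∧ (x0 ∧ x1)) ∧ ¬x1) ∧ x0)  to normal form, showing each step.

Answer: normal form = T  (in 7 steps)

Derivation:
  start: ¬(((¬T ∧ (x0 ∧ x1)) ∧ ¬x1) ∧ x0)
  step 1: ¬((¬T ∧ (x0 ∧ x1)) ∧ ¬x1) ∨ ¬x0
  step 2: (¬(¬T ∧ (x0 ∧ x1)) ∨ ¬¬x1) ∨ ¬x0
  step 3: ((¬¬T ∨ ¬(x0 ∧ x1)) ∨ ¬¬x1) ∨ ¬x0
  step 4: ((T ∨ ¬(x0 ∧ x1)) ∨ ¬¬x1) ∨ ¬x0
  step 5: (T ∨ ¬¬x1) ∨ ¬x0
  step 6: T ∨ ¬x0
  step 7: T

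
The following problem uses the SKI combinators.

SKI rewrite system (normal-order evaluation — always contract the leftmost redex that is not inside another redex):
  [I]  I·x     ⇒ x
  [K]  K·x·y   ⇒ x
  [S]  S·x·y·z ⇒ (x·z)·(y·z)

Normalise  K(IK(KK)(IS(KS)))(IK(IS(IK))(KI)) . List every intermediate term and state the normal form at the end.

  start: K(IK(KK)(IS(KS)))(IK(IS(IK))(KI))
  step 1: IK(KK)(IS(KS))
  step 2: K(KK)(IS(KS))
  step 3: KK

Answer: normal form = KK  (in 3 steps)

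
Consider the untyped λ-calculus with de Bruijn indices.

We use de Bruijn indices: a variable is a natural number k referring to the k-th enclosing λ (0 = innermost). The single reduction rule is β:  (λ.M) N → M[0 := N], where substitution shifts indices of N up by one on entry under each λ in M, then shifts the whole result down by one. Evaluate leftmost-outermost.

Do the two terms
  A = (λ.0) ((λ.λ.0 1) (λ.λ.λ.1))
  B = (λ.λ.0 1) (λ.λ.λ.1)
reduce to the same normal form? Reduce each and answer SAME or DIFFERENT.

Answer: SAME — A ⇓ λ.0 (λ.λ.λ.1), B ⇓ λ.0 (λ.λ.λ.1)

Reduction:
Term A:
  start: (λ.0) ((λ.λ.0 1) (λ.λ.λ.1))
  step 1: (λ.λ.0 1) (λ.λ.λ.1)
  step 2: λ.0 (λ.λ.λ.1)

Term B:
  start: (λ.λ.0 1) (λ.λ.λ.1)
  step 1: λ.0 (λ.λ.λ.1)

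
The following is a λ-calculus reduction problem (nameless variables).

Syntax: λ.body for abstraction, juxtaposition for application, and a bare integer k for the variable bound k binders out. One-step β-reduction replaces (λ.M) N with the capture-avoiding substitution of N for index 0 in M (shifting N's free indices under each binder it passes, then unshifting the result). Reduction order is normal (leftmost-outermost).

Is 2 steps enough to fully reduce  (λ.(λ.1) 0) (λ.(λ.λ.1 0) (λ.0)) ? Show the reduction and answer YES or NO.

Answer: NO — after 2 steps the term is λ.(λ.λ.1 0) (λ.0), not yet normal

Working:
  start: (λ.(λ.1) 0) (λ.(λ.λ.1 0) (λ.0))
  step 1: (λ.λ.(λ.λ.1 0) (λ.0)) (λ.(λ.λ.1 0) (λ.0))
  step 2: λ.(λ.λ.1 0) (λ.0)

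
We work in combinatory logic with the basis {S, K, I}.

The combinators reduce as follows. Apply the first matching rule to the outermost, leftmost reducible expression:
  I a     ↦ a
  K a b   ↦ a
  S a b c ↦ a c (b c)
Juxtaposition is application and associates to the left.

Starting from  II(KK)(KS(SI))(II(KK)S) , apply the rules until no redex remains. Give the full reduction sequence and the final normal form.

Answer: normal form = KK  (in 6 steps)

Reduction:
  start: II(KK)(KS(SI))(II(KK)S)
  [1] I(KK)(KS(SI))(II(KK)S)
  [2] KK(KS(SI))(II(KK)S)
  [3] K(II(KK)S)
  [4] K(I(KK)S)
  [5] K(KKS)
  [6] KK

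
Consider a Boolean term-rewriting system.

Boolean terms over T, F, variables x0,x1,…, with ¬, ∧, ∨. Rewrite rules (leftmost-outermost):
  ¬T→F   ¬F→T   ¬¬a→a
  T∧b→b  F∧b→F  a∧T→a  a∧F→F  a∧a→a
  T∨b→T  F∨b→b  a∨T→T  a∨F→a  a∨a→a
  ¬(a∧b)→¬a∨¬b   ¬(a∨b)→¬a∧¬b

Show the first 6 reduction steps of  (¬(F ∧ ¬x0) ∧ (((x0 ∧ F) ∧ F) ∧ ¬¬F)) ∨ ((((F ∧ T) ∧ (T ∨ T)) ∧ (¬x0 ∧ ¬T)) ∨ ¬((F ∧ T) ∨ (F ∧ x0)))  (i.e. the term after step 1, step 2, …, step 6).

  start: (¬(F ∧ ¬x0) ∧ (((x0 ∧ F) ∧ F) ∧ ¬¬F)) ∨ ((((F ∧ T) ∧ (T ∨ T)) ∧ (¬x0 ∧ ¬T)) ∨ ¬((F ∧ T) ∨ (F ∧ x0)))
  step 1: ((¬F ∨ ¬¬x0) ∧ (((x0 ∧ F) ∧ F) ∧ ¬¬F)) ∨ ((((F ∧ T) ∧ (T ∨ T)) ∧ (¬x0 ∧ ¬T)) ∨ ¬((F ∧ T) ∨ (F ∧ x0)))
  step 2: ((T ∨ ¬¬x0) ∧ (((x0 ∧ F) ∧ F) ∧ ¬¬F)) ∨ ((((F ∧ T) ∧ (T ∨ T)) ∧ (¬x0 ∧ ¬T)) ∨ ¬((F ∧ T) ∨ (F ∧ x0)))
  step 3: (T ∧ (((x0 ∧ F) ∧ F) ∧ ¬¬F)) ∨ ((((F ∧ T) ∧ (T ∨ T)) ∧ (¬x0 ∧ ¬T)) ∨ ¬((F ∧ T) ∨ (F ∧ x0)))
  step 4: (((x0 ∧ F) ∧ F) ∧ ¬¬F) ∨ ((((F ∧ T) ∧ (T ∨ T)) ∧ (¬x0 ∧ ¬T)) ∨ ¬((F ∧ T) ∨ (F ∧ x0)))
  step 5: (F ∧ ¬¬F) ∨ ((((F ∧ T) ∧ (T ∨ T)) ∧ (¬x0 ∧ ¬T)) ∨ ¬((F ∧ T) ∨ (F ∧ x0)))
  step 6: F ∨ ((((F ∧ T) ∧ (T ∨ T)) ∧ (¬x0 ∧ ¬T)) ∨ ¬((F ∧ T) ∨ (F ∧ x0)))

Answer: after 6 steps: F ∨ ((((F ∧ T) ∧ (T ∨ T)) ∧ (¬x0 ∧ ¬T)) ∨ ¬((F ∧ T) ∨ (F ∧ x0)))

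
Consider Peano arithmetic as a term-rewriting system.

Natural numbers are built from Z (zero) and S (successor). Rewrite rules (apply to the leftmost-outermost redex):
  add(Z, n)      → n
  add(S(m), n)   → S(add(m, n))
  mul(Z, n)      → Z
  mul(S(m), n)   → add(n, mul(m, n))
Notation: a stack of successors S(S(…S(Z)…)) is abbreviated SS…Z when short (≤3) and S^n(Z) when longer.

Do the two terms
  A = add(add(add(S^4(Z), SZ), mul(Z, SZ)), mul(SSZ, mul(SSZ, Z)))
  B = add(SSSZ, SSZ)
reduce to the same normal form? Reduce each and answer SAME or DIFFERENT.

Term A:
  start: add(add(add(S^4(Z), SZ), mul(Z, SZ)), mul(SSZ, mul(SSZ, Z)))
  [1] add(add(S(add(SSSZ, SZ)), mul(Z, SZ)), mul(SSZ, mul(SSZ, Z)))
  [2] add(S(add(add(SSSZ, SZ), mul(Z, SZ))), mul(SSZ, mul(SSZ, Z)))
  [3] S(add(add(add(SSSZ, SZ), mul(Z, SZ)), mul(SSZ, mul(SSZ, Z))))
  [4] S(add(add(S(add(SSZ, SZ)), mul(Z, SZ)), mul(SSZ, mul(SSZ, Z))))
  [5] S(add(S(add(add(SSZ, SZ), mul(Z, SZ))), mul(SSZ, mul(SSZ, Z))))
  [6] S(S(add(add(add(SSZ, SZ), mul(Z, SZ)), mul(SSZ, mul(SSZ, Z)))))
  [7] S(S(add(add(S(add(SZ, SZ)), mul(Z, SZ)), mul(SSZ, mul(SSZ, Z)))))
  [8] S(S(add(S(add(add(SZ, SZ), mul(Z, SZ))), mul(SSZ, mul(SSZ, Z)))))
  [9] S(S(S(add(add(add(SZ, SZ), mul(Z, SZ)), mul(SSZ, mul(SSZ, Z))))))
  [10] S(S(S(add(add(S(add(Z, SZ)), mul(Z, SZ)), mul(SSZ, mul(SSZ, Z))))))
  [11] S(S(S(add(S(add(add(Z, SZ), mul(Z, SZ))), mul(SSZ, mul(SSZ, Z))))))
  [12] S(S(S(S(add(add(add(Z, SZ), mul(Z, SZ)), mul(SSZ, mul(SSZ, Z)))))))
  [13] S(S(S(S(add(add(SZ, mul(Z, SZ)), mul(SSZ, mul(SSZ, Z)))))))
  [14] S(S(S(S(add(S(add(Z, mul(Z, SZ))), mul(SSZ, mul(SSZ, Z)))))))
  [15] S(S(S(S(S(add(add(Z, mul(Z, SZ)), mul(SSZ, mul(SSZ, Z))))))))
  [16] S(S(S(S(S(add(mul(Z, SZ), mul(SSZ, mul(SSZ, Z))))))))
  [17] S(S(S(S(S(add(Z, mul(SSZ, mul(SSZ, Z))))))))
  [18] S(S(S(S(S(mul(SSZ, mul(SSZ, Z)))))))
  [19] S(S(S(S(S(add(mul(SSZ, Z), mul(SZ, mul(SSZ, Z))))))))
  [20] S(S(S(S(S(add(add(Z, mul(SZ, Z)), mul(SZ, mul(SSZ, Z))))))))
  [21] S(S(S(S(S(add(mul(SZ, Z), mul(SZ, mul(SSZ, Z))))))))
  [22] S(S(S(S(S(add(add(Z, mul(Z, Z)), mul(SZ, mul(SSZ, Z))))))))
  [23] S(S(S(S(S(add(mul(Z, Z), mul(SZ, mul(SSZ, Z))))))))
  [24] S(S(S(S(S(add(Z, mul(SZ, mul(SSZ, Z))))))))
  [25] S(S(S(S(S(mul(SZ, mul(SSZ, Z)))))))
  [26] S(S(S(S(S(add(mul(SSZ, Z), mul(Z, mul(SSZ, Z))))))))
  [27] S(S(S(S(S(add(add(Z, mul(SZ, Z)), mul(Z, mul(SSZ, Z))))))))
  [28] S(S(S(S(S(add(mul(SZ, Z), mul(Z, mul(SSZ, Z))))))))
  [29] S(S(S(S(S(add(add(Z, mul(Z, Z)), mul(Z, mul(SSZ, Z))))))))
  [30] S(S(S(S(S(add(mul(Z, Z), mul(Z, mul(SSZ, Z))))))))
  [31] S(S(S(S(S(add(Z, mul(Z, mul(SSZ, Z))))))))
  [32] S(S(S(S(S(mul(Z, mul(SSZ, Z)))))))
  [33] S^5(Z)

Term B:
  start: add(SSSZ, SSZ)
  [1] S(add(SSZ, SSZ))
  [2] S(S(add(SZ, SSZ)))
  [3] S(S(S(add(Z, SSZ))))
  [4] S^5(Z)

Answer: SAME — A ⇓ S^5(Z), B ⇓ S^5(Z)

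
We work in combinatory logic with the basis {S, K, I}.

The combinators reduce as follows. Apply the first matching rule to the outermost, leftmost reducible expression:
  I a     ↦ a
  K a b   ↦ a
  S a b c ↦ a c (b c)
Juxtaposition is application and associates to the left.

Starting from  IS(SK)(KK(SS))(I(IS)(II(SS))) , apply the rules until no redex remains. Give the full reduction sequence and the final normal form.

Answer: normal form = K(S(SS))  (in 9 steps)

Working:
  start: IS(SK)(KK(SS))(I(IS)(II(SS)))
  →1  S(SK)(KK(SS))(I(IS)(II(SS)))
  →2  SK(I(IS)(II(SS)))(KK(SS)(I(IS)(II(SS))))
  →3  K(KK(SS)(I(IS)(II(SS))))(I(IS)(II(SS))(KK(SS)(I(IS)(II(SS)))))
  →4  KK(SS)(I(IS)(II(SS)))
  →5  K(I(IS)(II(SS)))
  →6  K(IS(II(SS)))
  →7  K(S(II(SS)))
  →8  K(S(I(SS)))
  →9  K(S(SS))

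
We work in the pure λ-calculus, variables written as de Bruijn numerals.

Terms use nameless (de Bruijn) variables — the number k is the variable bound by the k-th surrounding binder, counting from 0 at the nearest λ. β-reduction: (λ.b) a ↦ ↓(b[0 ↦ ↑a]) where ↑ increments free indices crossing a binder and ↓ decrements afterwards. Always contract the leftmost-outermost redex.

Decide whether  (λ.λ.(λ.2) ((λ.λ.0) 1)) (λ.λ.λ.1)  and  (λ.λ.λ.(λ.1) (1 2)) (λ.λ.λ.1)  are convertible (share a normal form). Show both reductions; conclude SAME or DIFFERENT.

Answer: DIFFERENT — A ⇓ λ.λ.λ.λ.1, B ⇓ λ.λ.0

Working:
Term A:
  start: (λ.λ.(λ.2) ((λ.λ.0) 1)) (λ.λ.λ.1)
  →1  λ.(λ.λ.λ.λ.1) ((λ.λ.0) (λ.λ.λ.1))
  →2  λ.λ.λ.λ.1

Term B:
  start: (λ.λ.λ.(λ.1) (1 2)) (λ.λ.λ.1)
  →1  λ.λ.(λ.1) (1 (λ.λ.λ.1))
  →2  λ.λ.0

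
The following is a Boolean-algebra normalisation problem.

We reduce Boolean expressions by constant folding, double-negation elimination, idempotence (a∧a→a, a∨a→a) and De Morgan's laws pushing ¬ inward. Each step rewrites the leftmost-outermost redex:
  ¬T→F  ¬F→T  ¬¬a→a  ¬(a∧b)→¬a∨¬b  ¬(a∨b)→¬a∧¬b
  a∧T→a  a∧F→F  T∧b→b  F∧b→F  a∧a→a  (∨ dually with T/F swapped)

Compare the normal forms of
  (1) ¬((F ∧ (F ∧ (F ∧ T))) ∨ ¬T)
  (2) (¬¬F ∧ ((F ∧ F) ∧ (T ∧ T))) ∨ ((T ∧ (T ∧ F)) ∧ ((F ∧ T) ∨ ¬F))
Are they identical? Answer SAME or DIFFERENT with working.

Answer: DIFFERENT — A ⇓ T, B ⇓ F

Derivation:
Term A:
  start: ¬((F ∧ (F ∧ (F ∧ T))) ∨ ¬T)
  step 1: ¬(F ∧ (F ∧ (F ∧ T))) ∧ ¬¬T
  step 2: (¬F ∨ ¬(F ∧ (F ∧ T))) ∧ ¬¬T
  step 3: (T ∨ ¬(F ∧ (F ∧ T))) ∧ ¬¬T
  step 4: T ∧ ¬¬T
  step 5: ¬¬T
  step 6: T

Term B:
  start: (¬¬F ∧ ((F ∧ F) ∧ (T ∧ T))) ∨ ((T ∧ (T ∧ F)) ∧ ((F ∧ T) ∨ ¬F))
  step 1: (F ∧ ((F ∧ F) ∧ (T ∧ T))) ∨ ((T ∧ (T ∧ F)) ∧ ((F ∧ T) ∨ ¬F))
  step 2: F ∨ ((T ∧ (T ∧ F)) ∧ ((F ∧ T) ∨ ¬F))
  step 3: (T ∧ (T ∧ F)) ∧ ((F ∧ T) ∨ ¬F)
  step 4: (T ∧ F) ∧ ((F ∧ T) ∨ ¬F)
  step 5: F ∧ ((F ∧ T) ∨ ¬F)
  step 6: F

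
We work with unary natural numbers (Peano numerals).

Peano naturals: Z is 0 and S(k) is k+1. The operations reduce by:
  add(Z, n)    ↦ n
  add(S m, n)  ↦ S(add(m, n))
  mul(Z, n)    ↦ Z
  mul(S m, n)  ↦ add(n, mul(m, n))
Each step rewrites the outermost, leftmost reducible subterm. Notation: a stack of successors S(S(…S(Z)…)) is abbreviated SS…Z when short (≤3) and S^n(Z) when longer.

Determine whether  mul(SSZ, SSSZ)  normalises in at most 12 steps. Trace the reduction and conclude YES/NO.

Answer: YES — reaches normal form S^6(Z) in 11 ≤ 12 steps

Reduction:
  start: mul(SSZ, SSSZ)
  step 1: add(SSSZ, mul(SZ, SSSZ))
  step 2: S(add(SSZ, mul(SZ, SSSZ)))
  step 3: S(S(add(SZ, mul(SZ, SSSZ))))
  step 4: S(S(S(add(Z, mul(SZ, SSSZ)))))
  step 5: S(S(S(mul(SZ, SSSZ))))
  step 6: S(S(S(add(SSSZ, mul(Z, SSSZ)))))
  step 7: S(S(S(S(add(SSZ, mul(Z, SSSZ))))))
  step 8: S(S(S(S(S(add(SZ, mul(Z, SSSZ)))))))
  step 9: S(S(S(S(S(S(add(Z, mul(Z, SSSZ))))))))
  step 10: S(S(S(S(S(S(mul(Z, SSSZ)))))))
  step 11: S^6(Z)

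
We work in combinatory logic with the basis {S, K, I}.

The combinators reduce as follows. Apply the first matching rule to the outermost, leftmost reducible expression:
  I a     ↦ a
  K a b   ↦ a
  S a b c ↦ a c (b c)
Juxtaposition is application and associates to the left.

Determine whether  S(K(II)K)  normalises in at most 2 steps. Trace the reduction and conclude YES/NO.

Answer: YES — reaches normal form SI in 2 ≤ 2 steps

Reduction:
  start: S(K(II)K)
  [1] S(II)
  [2] SI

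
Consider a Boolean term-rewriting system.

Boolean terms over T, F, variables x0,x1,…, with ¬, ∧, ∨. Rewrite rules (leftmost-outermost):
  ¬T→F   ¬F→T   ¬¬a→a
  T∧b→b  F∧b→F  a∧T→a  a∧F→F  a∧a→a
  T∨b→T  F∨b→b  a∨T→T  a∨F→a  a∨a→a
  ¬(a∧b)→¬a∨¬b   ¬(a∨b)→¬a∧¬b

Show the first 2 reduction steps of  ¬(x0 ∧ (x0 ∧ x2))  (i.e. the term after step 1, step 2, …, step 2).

Answer: after 2 steps: ¬x0 ∨ (¬x0 ∨ ¬x2)

Reduction:
  start: ¬(x0 ∧ (x0 ∧ x2))
  [1] ¬x0 ∨ ¬(x0 ∧ x2)
  [2] ¬x0 ∨ (¬x0 ∨ ¬x2)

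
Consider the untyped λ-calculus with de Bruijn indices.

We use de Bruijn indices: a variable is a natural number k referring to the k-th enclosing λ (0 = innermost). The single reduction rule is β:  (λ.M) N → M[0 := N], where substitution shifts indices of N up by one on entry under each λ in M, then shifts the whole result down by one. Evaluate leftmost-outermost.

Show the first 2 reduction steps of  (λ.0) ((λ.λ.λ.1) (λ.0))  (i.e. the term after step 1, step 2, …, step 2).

  start: (λ.0) ((λ.λ.λ.1) (λ.0))
  step 1: (λ.λ.λ.1) (λ.0)
  step 2: λ.λ.1

Answer: after 2 steps: λ.λ.1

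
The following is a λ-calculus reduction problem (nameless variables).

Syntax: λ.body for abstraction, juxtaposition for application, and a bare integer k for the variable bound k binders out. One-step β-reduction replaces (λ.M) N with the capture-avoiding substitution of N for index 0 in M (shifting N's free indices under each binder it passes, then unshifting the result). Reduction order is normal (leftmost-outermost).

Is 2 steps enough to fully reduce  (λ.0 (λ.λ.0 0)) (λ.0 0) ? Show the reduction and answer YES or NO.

Answer: NO — after 2 steps the term is (λ.λ.0 0) (λ.λ.0 0), not yet normal

Working:
  start: (λ.0 (λ.λ.0 0)) (λ.0 0)
  [1] (λ.0 0) (λ.λ.0 0)
  [2] (λ.λ.0 0) (λ.λ.0 0)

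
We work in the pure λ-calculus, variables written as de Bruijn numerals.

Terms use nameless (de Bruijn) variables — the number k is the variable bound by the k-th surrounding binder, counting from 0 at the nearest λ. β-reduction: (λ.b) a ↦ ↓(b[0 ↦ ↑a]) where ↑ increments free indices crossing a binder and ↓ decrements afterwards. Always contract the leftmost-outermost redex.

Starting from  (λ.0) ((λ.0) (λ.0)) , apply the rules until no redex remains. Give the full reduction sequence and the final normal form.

  start: (λ.0) ((λ.0) (λ.0))
  [1] (λ.0) (λ.0)
  [2] λ.0

Answer: normal form = λ.0  (in 2 steps)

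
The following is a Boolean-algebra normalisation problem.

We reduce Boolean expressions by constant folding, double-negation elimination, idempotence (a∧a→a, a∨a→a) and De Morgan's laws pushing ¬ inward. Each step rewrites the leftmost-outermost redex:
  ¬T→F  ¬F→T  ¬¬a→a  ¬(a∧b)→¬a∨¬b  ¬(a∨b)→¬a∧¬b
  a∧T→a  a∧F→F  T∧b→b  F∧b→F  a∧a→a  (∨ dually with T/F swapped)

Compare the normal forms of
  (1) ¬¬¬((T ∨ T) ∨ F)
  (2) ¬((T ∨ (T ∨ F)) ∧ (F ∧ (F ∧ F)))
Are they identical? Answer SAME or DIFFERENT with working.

Term A:
  start: ¬¬¬((T ∨ T) ∨ F)
  step 1: ¬((T ∨ T) ∨ F)
  step 2: ¬(T ∨ T) ∧ ¬F
  step 3: (¬T ∧ ¬T) ∧ ¬F
  step 4: ¬T ∧ ¬F
  step 5: F ∧ ¬F
  step 6: F

Term B:
  start: ¬((T ∨ (T ∨ F)) ∧ (F ∧ (F ∧ F)))
  step 1: ¬(T ∨ (T ∨ F)) ∨ ¬(F ∧ (F ∧ F))
  step 2: (¬T ∧ ¬(T ∨ F)) ∨ ¬(F ∧ (F ∧ F))
  step 3: (F ∧ ¬(T ∨ F)) ∨ ¬(F ∧ (F ∧ F))
  step 4: F ∨ ¬(F ∧ (F ∧ F))
  step 5: ¬(F ∧ (F ∧ F))
  step 6: ¬F ∨ ¬(F ∧ F)
  step 7: T ∨ ¬(F ∧ F)
  step 8: T

Answer: DIFFERENT — A ⇓ F, B ⇓ T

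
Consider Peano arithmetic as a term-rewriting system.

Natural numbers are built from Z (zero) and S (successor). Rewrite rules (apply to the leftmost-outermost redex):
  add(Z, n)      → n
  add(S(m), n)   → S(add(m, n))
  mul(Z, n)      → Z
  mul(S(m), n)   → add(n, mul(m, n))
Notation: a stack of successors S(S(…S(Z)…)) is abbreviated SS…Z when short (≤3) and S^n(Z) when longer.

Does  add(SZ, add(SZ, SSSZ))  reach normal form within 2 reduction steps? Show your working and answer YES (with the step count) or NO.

Answer: NO — after 2 steps the term is S(add(SZ, SSSZ)), not yet normal

Reduction:
  start: add(SZ, add(SZ, SSSZ))
  →1  S(add(Z, add(SZ, SSSZ)))
  →2  S(add(SZ, SSSZ))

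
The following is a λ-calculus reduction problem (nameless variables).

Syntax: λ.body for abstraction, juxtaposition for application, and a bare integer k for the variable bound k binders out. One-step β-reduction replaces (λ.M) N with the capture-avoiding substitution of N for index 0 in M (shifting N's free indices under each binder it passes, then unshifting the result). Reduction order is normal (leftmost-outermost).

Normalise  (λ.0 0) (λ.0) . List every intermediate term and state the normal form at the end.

Answer: normal form = λ.0  (in 2 steps)

Reduction:
  start: (λ.0 0) (λ.0)
  [1] (λ.0) (λ.0)
  [2] λ.0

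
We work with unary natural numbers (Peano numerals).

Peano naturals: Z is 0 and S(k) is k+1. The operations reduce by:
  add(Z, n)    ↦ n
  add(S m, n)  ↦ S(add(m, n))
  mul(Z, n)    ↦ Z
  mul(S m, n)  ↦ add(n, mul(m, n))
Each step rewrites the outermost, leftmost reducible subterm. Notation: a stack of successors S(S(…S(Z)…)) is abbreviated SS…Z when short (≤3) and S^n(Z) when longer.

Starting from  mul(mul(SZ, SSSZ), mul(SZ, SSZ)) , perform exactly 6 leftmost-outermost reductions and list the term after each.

Answer: after 6 steps: S(add(add(SZ, mul(Z, SSZ)), mul(add(SSZ, mul(Z, SSSZ)), mul(SZ, SSZ))))

Derivation:
  start: mul(mul(SZ, SSSZ), mul(SZ, SSZ))
  →1  mul(add(SSSZ, mul(Z, SSSZ)), mul(SZ, SSZ))
  →2  mul(S(add(SSZ, mul(Z, SSSZ))), mul(SZ, SSZ))
  →3  add(mul(SZ, SSZ), mul(add(SSZ, mul(Z, SSSZ)), mul(SZ, SSZ)))
  →4  add(add(SSZ, mul(Z, SSZ)), mul(add(SSZ, mul(Z, SSSZ)), mul(SZ, SSZ)))
  →5  add(S(add(SZ, mul(Z, SSZ))), mul(add(SSZ, mul(Z, SSSZ)), mul(SZ, SSZ)))
  →6  S(add(add(SZ, mul(Z, SSZ)), mul(add(SSZ, mul(Z, SSSZ)), mul(SZ, SSZ))))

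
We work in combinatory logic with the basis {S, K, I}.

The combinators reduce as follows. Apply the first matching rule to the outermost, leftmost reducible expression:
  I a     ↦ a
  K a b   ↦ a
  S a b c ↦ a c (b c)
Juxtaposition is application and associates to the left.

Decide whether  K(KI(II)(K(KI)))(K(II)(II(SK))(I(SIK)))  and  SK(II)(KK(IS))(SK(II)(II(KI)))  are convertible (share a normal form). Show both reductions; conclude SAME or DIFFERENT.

Answer: SAME — A ⇓ K(KI), B ⇓ K(KI)

Derivation:
Term A:
  start: K(KI(II)(K(KI)))(K(II)(II(SK))(I(SIK)))
  step 1: KI(II)(K(KI))
  step 2: I(K(KI))
  step 3: K(KI)

Term B:
  start: SK(II)(KK(IS))(SK(II)(II(KI)))
  step 1: K(KK(IS))(II(KK(IS)))(SK(II)(II(KI)))
  step 2: KK(IS)(SK(II)(II(KI)))
  step 3: K(SK(II)(II(KI)))
  step 4: K(K(II(KI))(II(II(KI))))
  step 5: K(II(KI))
  step 6: K(I(KI))
  step 7: K(KI)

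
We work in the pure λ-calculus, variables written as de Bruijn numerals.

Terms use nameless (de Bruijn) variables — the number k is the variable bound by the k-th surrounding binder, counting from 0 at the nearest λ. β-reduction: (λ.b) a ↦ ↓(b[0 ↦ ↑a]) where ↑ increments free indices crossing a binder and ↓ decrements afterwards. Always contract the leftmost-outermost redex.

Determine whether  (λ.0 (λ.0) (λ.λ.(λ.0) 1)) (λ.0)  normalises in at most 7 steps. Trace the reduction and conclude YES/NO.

  start: (λ.0 (λ.0) (λ.λ.(λ.0) 1)) (λ.0)
  →1  (λ.0) (λ.0) (λ.λ.(λ.0) 1)
  →2  (λ.0) (λ.λ.(λ.0) 1)
  →3  λ.λ.(λ.0) 1
  →4  λ.λ.1

Answer: YES — reaches normal form λ.λ.1 in 4 ≤ 7 steps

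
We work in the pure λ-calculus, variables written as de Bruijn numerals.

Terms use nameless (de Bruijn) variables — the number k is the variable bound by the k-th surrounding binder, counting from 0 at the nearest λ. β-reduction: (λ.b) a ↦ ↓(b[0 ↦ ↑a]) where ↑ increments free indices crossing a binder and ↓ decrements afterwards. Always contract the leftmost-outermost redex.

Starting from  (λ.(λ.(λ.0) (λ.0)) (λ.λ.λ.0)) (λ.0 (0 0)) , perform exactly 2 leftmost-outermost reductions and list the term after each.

  start: (λ.(λ.(λ.0) (λ.0)) (λ.λ.λ.0)) (λ.0 (0 0))
  step 1: (λ.(λ.0) (λ.0)) (λ.λ.λ.0)
  step 2: (λ.0) (λ.0)

Answer: after 2 steps: (λ.0) (λ.0)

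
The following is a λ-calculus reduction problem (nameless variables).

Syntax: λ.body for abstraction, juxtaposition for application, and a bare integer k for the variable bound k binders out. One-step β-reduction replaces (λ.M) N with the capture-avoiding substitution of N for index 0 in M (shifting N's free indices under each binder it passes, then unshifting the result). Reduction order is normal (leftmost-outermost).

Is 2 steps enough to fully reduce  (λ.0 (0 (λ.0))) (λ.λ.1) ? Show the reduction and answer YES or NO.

  start: (λ.0 (0 (λ.0))) (λ.λ.1)
  →1  (λ.λ.1) ((λ.λ.1) (λ.0))
  →2  λ.(λ.λ.1) (λ.0)

Answer: NO — after 2 steps the term is λ.(λ.λ.1) (λ.0), not yet normal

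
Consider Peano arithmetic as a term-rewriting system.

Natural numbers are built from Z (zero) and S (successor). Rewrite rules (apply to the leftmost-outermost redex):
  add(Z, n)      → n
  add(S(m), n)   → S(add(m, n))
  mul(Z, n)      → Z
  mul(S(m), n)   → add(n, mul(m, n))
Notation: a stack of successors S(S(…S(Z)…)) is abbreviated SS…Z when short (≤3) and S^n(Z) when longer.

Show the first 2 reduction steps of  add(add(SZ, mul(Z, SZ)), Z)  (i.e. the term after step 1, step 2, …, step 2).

  start: add(add(SZ, mul(Z, SZ)), Z)
  →1  add(S(add(Z, mul(Z, SZ))), Z)
  →2  S(add(add(Z, mul(Z, SZ)), Z))

Answer: after 2 steps: S(add(add(Z, mul(Z, SZ)), Z))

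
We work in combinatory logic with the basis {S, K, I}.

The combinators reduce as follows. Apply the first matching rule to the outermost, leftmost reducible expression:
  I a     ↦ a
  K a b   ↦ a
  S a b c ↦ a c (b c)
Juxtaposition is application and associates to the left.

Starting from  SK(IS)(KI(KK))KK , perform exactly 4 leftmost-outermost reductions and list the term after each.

Answer: after 4 steps: KK

Derivation:
  start: SK(IS)(KI(KK))KK
  →1  K(KI(KK))(IS(KI(KK)))KK
  →2  KI(KK)KK
  →3  IKK
  →4  KK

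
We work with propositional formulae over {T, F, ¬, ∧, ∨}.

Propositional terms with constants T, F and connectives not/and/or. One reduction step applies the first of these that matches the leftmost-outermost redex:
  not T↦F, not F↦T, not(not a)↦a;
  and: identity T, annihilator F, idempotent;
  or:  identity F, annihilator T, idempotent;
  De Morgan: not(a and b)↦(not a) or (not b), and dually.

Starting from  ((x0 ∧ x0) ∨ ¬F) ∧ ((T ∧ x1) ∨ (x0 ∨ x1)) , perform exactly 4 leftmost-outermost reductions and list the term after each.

Answer: after 4 steps: (T ∧ x1) ∨ (x0 ∨ x1)

Reduction:
  start: ((x0 ∧ x0) ∨ ¬F) ∧ ((T ∧ x1) ∨ (x0 ∨ x1))
  →1  (x0 ∨ ¬F) ∧ ((T ∧ x1) ∨ (x0 ∨ x1))
  →2  (x0 ∨ T) ∧ ((T ∧ x1) ∨ (x0 ∨ x1))
  →3  T ∧ ((T ∧ x1) ∨ (x0 ∨ x1))
  →4  (T ∧ x1) ∨ (x0 ∨ x1)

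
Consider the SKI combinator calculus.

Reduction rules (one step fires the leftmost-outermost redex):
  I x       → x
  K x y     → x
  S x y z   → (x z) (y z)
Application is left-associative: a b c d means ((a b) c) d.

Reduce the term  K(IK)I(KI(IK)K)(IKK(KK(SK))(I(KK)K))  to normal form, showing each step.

Answer: normal form = K  (in 5 steps)

Reduction:
  start: K(IK)I(KI(IK)K)(IKK(KK(SK))(I(KK)K))
  step 1: IK(KI(IK)K)(IKK(KK(SK))(I(KK)K))
  step 2: K(KI(IK)K)(IKK(KK(SK))(I(KK)K))
  step 3: KI(IK)K
  step 4: IK
  step 5: K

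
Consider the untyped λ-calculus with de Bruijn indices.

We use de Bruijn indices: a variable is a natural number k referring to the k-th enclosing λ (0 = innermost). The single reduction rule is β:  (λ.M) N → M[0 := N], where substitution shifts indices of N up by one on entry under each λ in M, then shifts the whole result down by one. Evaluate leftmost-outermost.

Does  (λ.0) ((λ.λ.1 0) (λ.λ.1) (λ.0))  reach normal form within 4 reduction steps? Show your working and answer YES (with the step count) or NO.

  start: (λ.0) ((λ.λ.1 0) (λ.λ.1) (λ.0))
  →1  (λ.λ.1 0) (λ.λ.1) (λ.0)
  →2  (λ.(λ.λ.1) 0) (λ.0)
  →3  (λ.λ.1) (λ.0)
  →4  λ.λ.0

Answer: YES — reaches normal form λ.λ.0 in 4 ≤ 4 steps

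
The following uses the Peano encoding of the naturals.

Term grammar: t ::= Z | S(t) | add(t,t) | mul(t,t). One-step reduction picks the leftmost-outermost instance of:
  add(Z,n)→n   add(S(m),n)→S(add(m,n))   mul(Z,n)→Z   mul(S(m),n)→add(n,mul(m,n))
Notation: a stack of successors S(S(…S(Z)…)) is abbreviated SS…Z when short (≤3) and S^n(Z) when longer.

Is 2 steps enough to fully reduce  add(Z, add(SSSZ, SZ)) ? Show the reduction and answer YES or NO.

Answer: NO — after 2 steps the term is S(add(SSZ, SZ)), not yet normal

Derivation:
  start: add(Z, add(SSSZ, SZ))
  →1  add(SSSZ, SZ)
  →2  S(add(SSZ, SZ))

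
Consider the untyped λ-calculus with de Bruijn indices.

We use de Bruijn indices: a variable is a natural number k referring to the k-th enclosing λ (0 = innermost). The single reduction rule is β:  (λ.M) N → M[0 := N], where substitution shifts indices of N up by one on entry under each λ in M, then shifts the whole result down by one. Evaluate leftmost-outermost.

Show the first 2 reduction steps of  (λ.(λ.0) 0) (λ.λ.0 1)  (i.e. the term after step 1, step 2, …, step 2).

  start: (λ.(λ.0) 0) (λ.λ.0 1)
  →1  (λ.0) (λ.λ.0 1)
  →2  λ.λ.0 1

Answer: after 2 steps: λ.λ.0 1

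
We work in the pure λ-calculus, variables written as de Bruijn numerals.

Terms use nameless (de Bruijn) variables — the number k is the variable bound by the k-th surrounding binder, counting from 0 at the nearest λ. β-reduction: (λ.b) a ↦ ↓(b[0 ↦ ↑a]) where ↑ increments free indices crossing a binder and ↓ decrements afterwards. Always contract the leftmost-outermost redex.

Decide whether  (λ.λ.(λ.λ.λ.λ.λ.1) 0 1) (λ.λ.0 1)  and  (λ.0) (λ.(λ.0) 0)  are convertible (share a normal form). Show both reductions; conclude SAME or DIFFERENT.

Term A:
  start: (λ.λ.(λ.λ.λ.λ.λ.1) 0 1) (λ.λ.0 1)
  →1  λ.(λ.λ.λ.λ.λ.1) 0 (λ.λ.0 1)
  →2  λ.(λ.λ.λ.λ.1) (λ.λ.0 1)
  →3  λ.λ.λ.λ.1

Term B:
  start: (λ.0) (λ.(λ.0) 0)
  →1  λ.(λ.0) 0
  →2  λ.0

Answer: DIFFERENT — A ⇓ λ.λ.λ.λ.1, B ⇓ λ.0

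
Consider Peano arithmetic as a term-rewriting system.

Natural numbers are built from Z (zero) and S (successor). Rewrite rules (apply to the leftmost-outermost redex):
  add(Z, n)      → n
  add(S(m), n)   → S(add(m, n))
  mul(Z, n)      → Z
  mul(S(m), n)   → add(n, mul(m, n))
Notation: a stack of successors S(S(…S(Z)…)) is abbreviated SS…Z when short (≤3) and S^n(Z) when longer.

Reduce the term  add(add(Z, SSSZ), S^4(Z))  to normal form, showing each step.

Answer: normal form = S^7(Z)  (in 5 steps)

Derivation:
  start: add(add(Z, SSSZ), S^4(Z))
  step 1: add(SSSZ, S^4(Z))
  step 2: S(add(SSZ, S^4(Z)))
  step 3: S(S(add(SZ, S^4(Z))))
  step 4: S(S(S(add(Z, S^4(Z)))))
  step 5: S^7(Z)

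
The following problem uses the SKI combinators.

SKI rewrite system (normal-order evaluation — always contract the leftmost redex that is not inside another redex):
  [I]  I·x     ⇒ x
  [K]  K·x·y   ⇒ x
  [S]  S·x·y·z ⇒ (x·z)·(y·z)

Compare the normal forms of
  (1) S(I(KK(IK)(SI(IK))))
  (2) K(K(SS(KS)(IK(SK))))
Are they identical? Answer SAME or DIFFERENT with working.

Term A:
  start: S(I(KK(IK)(SI(IK))))
  [1] S(KK(IK)(SI(IK)))
  [2] S(K(SI(IK)))
  [3] S(K(SIK))

Term B:
  start: K(K(SS(KS)(IK(SK))))
  [1] K(K(S(IK(SK))(KS(IK(SK)))))
  [2] K(K(S(K(SK))(KS(IK(SK)))))
  [3] K(K(S(K(SK))S))

Answer: DIFFERENT — A ⇓ S(K(SIK)), B ⇓ K(K(S(K(SK))S))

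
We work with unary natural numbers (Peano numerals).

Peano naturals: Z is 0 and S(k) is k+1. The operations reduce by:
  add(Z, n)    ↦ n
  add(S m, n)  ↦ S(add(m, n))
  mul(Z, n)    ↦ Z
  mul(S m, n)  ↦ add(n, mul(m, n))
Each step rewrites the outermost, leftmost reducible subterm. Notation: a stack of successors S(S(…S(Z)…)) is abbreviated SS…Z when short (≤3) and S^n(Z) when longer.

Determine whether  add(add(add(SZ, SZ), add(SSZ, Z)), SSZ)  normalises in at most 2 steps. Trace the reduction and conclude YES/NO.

Answer: NO — after 2 steps the term is add(S(add(add(Z, SZ), add(SSZ, Z))), SSZ), not yet normal

Derivation:
  start: add(add(add(SZ, SZ), add(SSZ, Z)), SSZ)
  step 1: add(add(S(add(Z, SZ)), add(SSZ, Z)), SSZ)
  step 2: add(S(add(add(Z, SZ), add(SSZ, Z))), SSZ)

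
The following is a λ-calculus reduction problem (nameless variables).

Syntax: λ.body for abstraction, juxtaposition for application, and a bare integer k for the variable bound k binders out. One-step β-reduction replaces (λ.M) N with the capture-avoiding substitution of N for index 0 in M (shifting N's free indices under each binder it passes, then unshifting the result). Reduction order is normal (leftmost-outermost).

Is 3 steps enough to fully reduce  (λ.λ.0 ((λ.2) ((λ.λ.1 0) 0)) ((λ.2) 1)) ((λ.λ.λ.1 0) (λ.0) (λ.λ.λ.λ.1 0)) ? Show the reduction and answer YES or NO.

  start: (λ.λ.0 ((λ.2) ((λ.λ.1 0) 0)) ((λ.2) 1)) ((λ.λ.λ.1 0) (λ.0) (λ.λ.λ.λ.1 0))
  [1] λ.0 ((λ.(λ.λ.λ.1 0) (λ.0) (λ.λ.λ.λ.1 0)) ((λ.λ.1 0) 0)) ((λ.(λ.λ.λ.1 0) (λ.0) (λ.λ.λ.λ.1 0)) ((λ.λ.λ.1 0) (λ.0) (λ.λ.λ.λ.1 0)))
  [2] λ.0 ((λ.λ.λ.1 0) (λ.0) (λ.λ.λ.λ.1 0)) ((λ.(λ.λ.λ.1 0) (λ.0) (λ.λ.λ.λ.1 0)) ((λ.λ.λ.1 0) (λ.0) (λ.λ.λ.λ.1 0)))
  [3] λ.0 ((λ.λ.1 0) (λ.λ.λ.λ.1 0)) ((λ.(λ.λ.λ.1 0) (λ.0) (λ.λ.λ.λ.1 0)) ((λ.λ.λ.1 0) (λ.0) (λ.λ.λ.λ.1 0)))

Answer: NO — after 3 steps the term is λ.0 ((λ.λ.1 0) (λ.λ.λ.λ.1 0)) ((λ.(λ.λ.λ.1 0) (λ.0) (λ.λ.λ.λ.1 0)) ((λ.λ.λ.1 0) (λ.0) (λ.λ.λ.λ.1 0))), not yet normal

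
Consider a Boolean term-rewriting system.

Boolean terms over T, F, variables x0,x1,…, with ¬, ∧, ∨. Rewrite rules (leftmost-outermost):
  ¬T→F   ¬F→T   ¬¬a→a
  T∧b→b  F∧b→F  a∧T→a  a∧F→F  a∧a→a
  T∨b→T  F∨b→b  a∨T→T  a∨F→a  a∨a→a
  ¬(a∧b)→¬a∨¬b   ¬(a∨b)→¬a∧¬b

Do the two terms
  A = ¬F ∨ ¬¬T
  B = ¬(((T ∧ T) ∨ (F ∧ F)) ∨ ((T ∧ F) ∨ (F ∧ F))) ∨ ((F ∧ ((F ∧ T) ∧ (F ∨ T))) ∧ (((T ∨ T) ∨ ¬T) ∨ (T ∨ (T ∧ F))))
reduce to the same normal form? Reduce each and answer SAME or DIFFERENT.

Answer: DIFFERENT — A ⇓ T, B ⇓ F

Derivation:
Term A:
  start: ¬F ∨ ¬¬T
  step 1: T ∨ ¬¬T
  step 2: T

Term B:
  start: ¬(((T ∧ T) ∨ (F ∧ F)) ∨ ((T ∧ F) ∨ (F ∧ F))) ∨ ((F ∧ ((F ∧ T) ∧ (F ∨ T))) ∧ (((T ∨ T) ∨ ¬T) ∨ (T ∨ (T ∧ F))))
  step 1: (¬((T ∧ T) ∨ (F ∧ F)) ∧ ¬((T ∧ F) ∨ (F ∧ F))) ∨ ((F ∧ ((F ∧ T) ∧ (F ∨ T))) ∧ (((T ∨ T) ∨ ¬T) ∨ (T ∨ (T ∧ F))))
  step 2: ((¬(T ∧ T) ∧ ¬(F ∧ F)) ∧ ¬((T ∧ F) ∨ (F ∧ F))) ∨ ((F ∧ ((F ∧ T) ∧ (F ∨ T))) ∧ (((T ∨ T) ∨ ¬T) ∨ (T ∨ (T ∧ F))))
  step 3: (((¬T ∨ ¬T) ∧ ¬(F ∧ F)) ∧ ¬((T ∧ F) ∨ (F ∧ F))) ∨ ((F ∧ ((F ∧ T) ∧ (F ∨ T))) ∧ (((T ∨ T) ∨ ¬T) ∨ (T ∨ (T ∧ F))))
  step 4: ((¬T ∧ ¬(F ∧ F)) ∧ ¬((T ∧ F) ∨ (F ∧ F))) ∨ ((F ∧ ((F ∧ T) ∧ (F ∨ T))) ∧ (((T ∨ T) ∨ ¬T) ∨ (T ∨ (T ∧ F))))
  step 5: ((F ∧ ¬(F ∧ F)) ∧ ¬((T ∧ F) ∨ (F ∧ F))) ∨ ((F ∧ ((F ∧ T) ∧ (F ∨ T))) ∧ (((T ∨ T) ∨ ¬T) ∨ (T ∨ (T ∧ F))))
  step 6: (F ∧ ¬((T ∧ F) ∨ (F ∧ F))) ∨ ((F ∧ ((F ∧ T) ∧ (F ∨ T))) ∧ (((T ∨ T) ∨ ¬T) ∨ (T ∨ (T ∧ F))))
  step 7: F ∨ ((F ∧ ((F ∧ T) ∧ (F ∨ T))) ∧ (((T ∨ T) ∨ ¬T) ∨ (T ∨ (T ∧ F))))
  step 8: (F ∧ ((F ∧ T) ∧ (F ∨ T))) ∧ (((T ∨ T) ∨ ¬T) ∨ (T ∨ (T ∧ F)))
  step 9: F ∧ (((T ∨ T) ∨ ¬T) ∨ (T ∨ (T ∧ F)))
  step 10: F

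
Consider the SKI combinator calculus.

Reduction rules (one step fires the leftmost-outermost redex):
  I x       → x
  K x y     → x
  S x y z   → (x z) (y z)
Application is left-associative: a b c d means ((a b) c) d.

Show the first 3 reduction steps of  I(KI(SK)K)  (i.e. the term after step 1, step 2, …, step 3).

  start: I(KI(SK)K)
  step 1: KI(SK)K
  step 2: IK
  step 3: K

Answer: after 3 steps: K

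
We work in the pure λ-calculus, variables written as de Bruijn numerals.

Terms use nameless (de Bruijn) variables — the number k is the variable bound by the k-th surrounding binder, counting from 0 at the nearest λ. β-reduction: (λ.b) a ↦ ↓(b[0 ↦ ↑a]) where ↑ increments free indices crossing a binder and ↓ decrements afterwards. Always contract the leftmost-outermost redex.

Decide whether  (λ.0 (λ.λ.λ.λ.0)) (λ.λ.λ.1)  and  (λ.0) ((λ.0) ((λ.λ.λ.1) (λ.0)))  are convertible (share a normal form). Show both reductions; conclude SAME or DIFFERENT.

Term A:
  start: (λ.0 (λ.λ.λ.λ.0)) (λ.λ.λ.1)
  step 1: (λ.λ.λ.1) (λ.λ.λ.λ.0)
  step 2: λ.λ.1

Term B:
  start: (λ.0) ((λ.0) ((λ.λ.λ.1) (λ.0)))
  step 1: (λ.0) ((λ.λ.λ.1) (λ.0))
  step 2: (λ.λ.λ.1) (λ.0)
  step 3: λ.λ.1

Answer: SAME — A ⇓ λ.λ.1, B ⇓ λ.λ.1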